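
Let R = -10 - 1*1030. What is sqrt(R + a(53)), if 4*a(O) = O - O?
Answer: 4*I*sqrt(65) ≈ 32.249*I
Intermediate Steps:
a(O) = 0 (a(O) = (O - O)/4 = (1/4)*0 = 0)
R = -1040 (R = -10 - 1030 = -1040)
sqrt(R + a(53)) = sqrt(-1040 + 0) = sqrt(-1040) = 4*I*sqrt(65)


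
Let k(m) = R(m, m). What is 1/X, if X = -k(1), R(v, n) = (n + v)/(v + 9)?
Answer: -5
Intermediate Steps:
R(v, n) = (n + v)/(9 + v)
k(m) = 2*m/(9 + m) (k(m) = (m + m)/(9 + m) = (2*m)/(9 + m) = 2*m/(9 + m))
X = -1/5 (X = -2/(9 + 1) = -2/10 = -1*1/5 = -1/5 ≈ -0.20000)
1/X = 1/(-1/5) = -5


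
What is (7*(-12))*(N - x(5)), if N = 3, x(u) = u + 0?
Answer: 168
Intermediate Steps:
x(u) = u
(7*(-12))*(N - x(5)) = (7*(-12))*(3 - 1*5) = -84*(3 - 5) = -84*(-2) = 168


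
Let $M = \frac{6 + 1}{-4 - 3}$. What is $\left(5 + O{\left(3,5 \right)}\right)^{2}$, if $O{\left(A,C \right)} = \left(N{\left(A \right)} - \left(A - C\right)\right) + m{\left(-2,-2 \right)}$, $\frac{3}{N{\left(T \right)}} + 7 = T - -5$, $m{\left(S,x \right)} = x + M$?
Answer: $49$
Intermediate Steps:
$M = -1$ ($M = \frac{7}{-7} = 7 \left(- \frac{1}{7}\right) = -1$)
$m{\left(S,x \right)} = -1 + x$ ($m{\left(S,x \right)} = x - 1 = -1 + x$)
$N{\left(T \right)} = \frac{3}{-2 + T}$ ($N{\left(T \right)} = \frac{3}{-7 + \left(T - -5\right)} = \frac{3}{-7 + \left(T + 5\right)} = \frac{3}{-7 + \left(5 + T\right)} = \frac{3}{-2 + T}$)
$O{\left(A,C \right)} = -3 + C - A + \frac{3}{-2 + A}$ ($O{\left(A,C \right)} = \left(\frac{3}{-2 + A} - \left(A - C\right)\right) - 3 = \left(C - A + \frac{3}{-2 + A}\right) - 3 = -3 + C - A + \frac{3}{-2 + A}$)
$\left(5 + O{\left(3,5 \right)}\right)^{2} = \left(5 + \frac{3 + \left(-2 + 3\right) \left(-3 + 5 - 3\right)}{-2 + 3}\right)^{2} = \left(5 + \frac{3 + 1 \left(-3 + 5 - 3\right)}{1}\right)^{2} = \left(5 + 1 \left(3 + 1 \left(-1\right)\right)\right)^{2} = \left(5 + 1 \left(3 - 1\right)\right)^{2} = \left(5 + 1 \cdot 2\right)^{2} = \left(5 + 2\right)^{2} = 7^{2} = 49$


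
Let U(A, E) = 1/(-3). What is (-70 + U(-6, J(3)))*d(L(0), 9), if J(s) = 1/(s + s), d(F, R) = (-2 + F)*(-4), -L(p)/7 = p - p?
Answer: -1688/3 ≈ -562.67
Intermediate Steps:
L(p) = 0 (L(p) = -7*(p - p) = -7*0 = 0)
d(F, R) = 8 - 4*F
J(s) = 1/(2*s)
U(A, E) = -⅓
(-70 + U(-6, J(3)))*d(L(0), 9) = (-70 - ⅓)*(8 - 4*0) = -211*(8 + 0)/3 = -211/3*8 = -1688/3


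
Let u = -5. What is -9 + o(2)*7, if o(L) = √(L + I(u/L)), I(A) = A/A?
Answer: -9 + 7*√3 ≈ 3.1244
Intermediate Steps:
I(A) = 1
o(L) = √(1 + L) (o(L) = √(L + 1) = √(1 + L))
-9 + o(2)*7 = -9 + √(1 + 2)*7 = -9 + √3*7 = -9 + 7*√3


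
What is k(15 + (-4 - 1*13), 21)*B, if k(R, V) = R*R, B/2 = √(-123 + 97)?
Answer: 8*I*√26 ≈ 40.792*I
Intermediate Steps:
B = 2*I*√26 (B = 2*√(-123 + 97) = 2*√(-26) = 2*(I*√26) = 2*I*√26 ≈ 10.198*I)
k(R, V) = R²
k(15 + (-4 - 1*13), 21)*B = (15 + (-4 - 1*13))²*(2*I*√26) = (15 + (-4 - 13))²*(2*I*√26) = (15 - 17)²*(2*I*√26) = (-2)²*(2*I*√26) = 4*(2*I*√26) = 8*I*√26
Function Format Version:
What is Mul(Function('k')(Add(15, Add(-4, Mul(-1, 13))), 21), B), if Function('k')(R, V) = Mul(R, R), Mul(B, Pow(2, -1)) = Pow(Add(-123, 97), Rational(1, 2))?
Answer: Mul(8, I, Pow(26, Rational(1, 2))) ≈ Mul(40.792, I)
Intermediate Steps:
B = Mul(2, I, Pow(26, Rational(1, 2))) (B = Mul(2, Pow(Add(-123, 97), Rational(1, 2))) = Mul(2, Pow(-26, Rational(1, 2))) = Mul(2, Mul(I, Pow(26, Rational(1, 2)))) = Mul(2, I, Pow(26, Rational(1, 2))) ≈ Mul(10.198, I))
Function('k')(R, V) = Pow(R, 2)
Mul(Function('k')(Add(15, Add(-4, Mul(-1, 13))), 21), B) = Mul(Pow(Add(15, Add(-4, Mul(-1, 13))), 2), Mul(2, I, Pow(26, Rational(1, 2)))) = Mul(Pow(Add(15, Add(-4, -13)), 2), Mul(2, I, Pow(26, Rational(1, 2)))) = Mul(Pow(Add(15, -17), 2), Mul(2, I, Pow(26, Rational(1, 2)))) = Mul(Pow(-2, 2), Mul(2, I, Pow(26, Rational(1, 2)))) = Mul(4, Mul(2, I, Pow(26, Rational(1, 2)))) = Mul(8, I, Pow(26, Rational(1, 2)))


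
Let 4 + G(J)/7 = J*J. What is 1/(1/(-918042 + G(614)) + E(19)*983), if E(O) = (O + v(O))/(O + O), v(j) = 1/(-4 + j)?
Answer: 54495230/26878385947 ≈ 0.0020275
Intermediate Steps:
G(J) = -28 + 7*J² (G(J) = -28 + 7*(J*J) = -28 + 7*J²)
E(O) = (O + 1/(-4 + O))/(2*O) (E(O) = (O + 1/(-4 + O))/(O + O) = (O + 1/(-4 + O))/((2*O)) = (O + 1/(-4 + O))*(1/(2*O)) = (O + 1/(-4 + O))/(2*O))
1/(1/(-918042 + G(614)) + E(19)*983) = 1/(1/(-918042 + (-28 + 7*614²)) + ((½)*(1 + 19*(-4 + 19))/(19*(-4 + 19)))*983) = 1/(1/(-918042 + (-28 + 7*376996)) + ((½)*(1/19)*(1 + 19*15)/15)*983) = 1/(1/(-918042 + (-28 + 2638972)) + ((½)*(1/19)*(1/15)*(1 + 285))*983) = 1/(1/(-918042 + 2638944) + ((½)*(1/19)*(1/15)*286)*983) = 1/(1/1720902 + (143/285)*983) = 1/(1/1720902 + 140569/285) = 1/(26878385947/54495230) = 54495230/26878385947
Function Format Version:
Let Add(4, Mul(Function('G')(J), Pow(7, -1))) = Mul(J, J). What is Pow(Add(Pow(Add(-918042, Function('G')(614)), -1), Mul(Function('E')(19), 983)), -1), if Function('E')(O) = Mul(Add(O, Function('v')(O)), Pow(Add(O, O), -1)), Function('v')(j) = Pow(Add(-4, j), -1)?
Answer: Rational(54495230, 26878385947) ≈ 0.0020275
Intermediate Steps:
Function('G')(J) = Add(-28, Mul(7, Pow(J, 2))) (Function('G')(J) = Add(-28, Mul(7, Mul(J, J))) = Add(-28, Mul(7, Pow(J, 2))))
Function('E')(O) = Mul(Rational(1, 2), Pow(O, -1), Add(O, Pow(Add(-4, O), -1))) (Function('E')(O) = Mul(Add(O, Pow(Add(-4, O), -1)), Pow(Add(O, O), -1)) = Mul(Add(O, Pow(Add(-4, O), -1)), Pow(Mul(2, O), -1)) = Mul(Add(O, Pow(Add(-4, O), -1)), Mul(Rational(1, 2), Pow(O, -1))) = Mul(Rational(1, 2), Pow(O, -1), Add(O, Pow(Add(-4, O), -1))))
Pow(Add(Pow(Add(-918042, Function('G')(614)), -1), Mul(Function('E')(19), 983)), -1) = Pow(Add(Pow(Add(-918042, Add(-28, Mul(7, Pow(614, 2)))), -1), Mul(Mul(Rational(1, 2), Pow(19, -1), Pow(Add(-4, 19), -1), Add(1, Mul(19, Add(-4, 19)))), 983)), -1) = Pow(Add(Pow(Add(-918042, Add(-28, Mul(7, 376996))), -1), Mul(Mul(Rational(1, 2), Rational(1, 19), Pow(15, -1), Add(1, Mul(19, 15))), 983)), -1) = Pow(Add(Pow(Add(-918042, Add(-28, 2638972)), -1), Mul(Mul(Rational(1, 2), Rational(1, 19), Rational(1, 15), Add(1, 285)), 983)), -1) = Pow(Add(Pow(Add(-918042, 2638944), -1), Mul(Mul(Rational(1, 2), Rational(1, 19), Rational(1, 15), 286), 983)), -1) = Pow(Add(Pow(1720902, -1), Mul(Rational(143, 285), 983)), -1) = Pow(Add(Rational(1, 1720902), Rational(140569, 285)), -1) = Pow(Rational(26878385947, 54495230), -1) = Rational(54495230, 26878385947)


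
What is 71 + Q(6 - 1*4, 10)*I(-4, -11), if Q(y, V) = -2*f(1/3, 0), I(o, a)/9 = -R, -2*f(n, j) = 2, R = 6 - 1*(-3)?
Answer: -91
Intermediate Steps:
R = 9 (R = 6 + 3 = 9)
f(n, j) = -1 (f(n, j) = -1/2*2 = -1)
I(o, a) = -81 (I(o, a) = 9*(-1*9) = 9*(-9) = -81)
Q(y, V) = 2 (Q(y, V) = -2*(-1) = 2)
71 + Q(6 - 1*4, 10)*I(-4, -11) = 71 + 2*(-81) = 71 - 162 = -91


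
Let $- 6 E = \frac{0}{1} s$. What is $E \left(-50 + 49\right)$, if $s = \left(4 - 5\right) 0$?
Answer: $0$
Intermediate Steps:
$s = 0$ ($s = \left(-1\right) 0 = 0$)
$E = 0$ ($E = - \frac{\frac{0}{1} \cdot 0}{6} = - \frac{0 \cdot 1 \cdot 0}{6} = - \frac{0 \cdot 0}{6} = \left(- \frac{1}{6}\right) 0 = 0$)
$E \left(-50 + 49\right) = 0 \left(-50 + 49\right) = 0 \left(-1\right) = 0$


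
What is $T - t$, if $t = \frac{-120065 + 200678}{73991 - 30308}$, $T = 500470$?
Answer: $\frac{7287316799}{14561} \approx 5.0047 \cdot 10^{5}$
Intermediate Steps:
$t = \frac{26871}{14561}$ ($t = \frac{80613}{43683} = 80613 \cdot \frac{1}{43683} = \frac{26871}{14561} \approx 1.8454$)
$T - t = 500470 - \frac{26871}{14561} = \frac{7287316799}{14561}$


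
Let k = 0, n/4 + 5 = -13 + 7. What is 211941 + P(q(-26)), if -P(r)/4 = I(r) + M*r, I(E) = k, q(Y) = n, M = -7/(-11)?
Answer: 212053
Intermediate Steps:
n = -44 (n = -20 + 4*(-13 + 7) = -20 + 4*(-6) = -20 - 24 = -44)
M = 7/11 (M = -7*(-1/11) = 7/11 ≈ 0.63636)
q(Y) = -44
I(E) = 0
P(r) = -28*r/11 (P(r) = -4*(0 + 7*r/11) = -28*r/11)
211941 + P(q(-26)) = 211941 - 28/11*(-44) = 211941 + 112 = 212053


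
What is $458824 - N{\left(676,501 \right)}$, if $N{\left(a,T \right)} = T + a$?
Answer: $457647$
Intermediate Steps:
$458824 - N{\left(676,501 \right)} = 458824 - \left(501 + 676\right) = 458824 - 1177 = 457647$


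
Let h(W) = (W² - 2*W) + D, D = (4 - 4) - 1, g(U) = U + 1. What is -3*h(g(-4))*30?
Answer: -1260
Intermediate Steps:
g(U) = 1 + U
D = -1 (D = 0 - 1 = -1)
h(W) = -1 + W² - 2*W (h(W) = (W² - 2*W) - 1 = -1 + W² - 2*W)
-3*h(g(-4))*30 = -3*(-1 + (1 - 4)² - 2*(1 - 4))*30 = -3*(-1 + (-3)² - 2*(-3))*30 = -3*(-1 + 9 + 6)*30 = -3*14*30 = -42*30 = -1260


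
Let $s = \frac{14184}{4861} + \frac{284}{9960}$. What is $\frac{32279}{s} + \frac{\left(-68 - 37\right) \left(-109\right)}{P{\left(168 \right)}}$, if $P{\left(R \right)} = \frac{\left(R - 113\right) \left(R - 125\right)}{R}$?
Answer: $\frac{198516182972262}{16868736643} \approx 11768.0$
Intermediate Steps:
$P{\left(R \right)} = \frac{\left(-125 + R\right) \left(-113 + R\right)}{R}$ ($P{\left(R \right)} = \frac{\left(-113 + R\right) \left(-125 + R\right)}{R} = \frac{\left(-125 + R\right) \left(-113 + R\right)}{R}$)
$s = \frac{35663291}{12103890}$ ($s = 14184 \cdot \frac{1}{4861} + 284 \cdot \frac{1}{9960} = \frac{14184}{4861} + \frac{71}{2490} = \frac{35663291}{12103890} \approx 2.9464$)
$\frac{32279}{s} + \frac{\left(-68 - 37\right) \left(-109\right)}{P{\left(168 \right)}} = \frac{32279}{\frac{35663291}{12103890}} + \frac{\left(-68 - 37\right) \left(-109\right)}{-238 + 168 + \frac{14125}{168}} = 32279 \cdot \frac{12103890}{35663291} + \frac{\left(-105\right) \left(-109\right)}{-238 + 168 + 14125 \cdot \frac{1}{168}} = \frac{390701465310}{35663291} + \frac{11445}{-238 + 168 + \frac{14125}{168}} = \frac{390701465310}{35663291} + \frac{11445}{\frac{2365}{168}} = \frac{390701465310}{35663291} + 11445 \cdot \frac{168}{2365} = \frac{390701465310}{35663291} + \frac{384552}{473} = \frac{198516182972262}{16868736643}$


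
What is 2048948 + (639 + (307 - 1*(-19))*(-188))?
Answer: 1988299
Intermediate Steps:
2048948 + (639 + (307 - 1*(-19))*(-188)) = 2048948 + (639 + (307 + 19)*(-188)) = 2048948 + (639 + 326*(-188)) = 2048948 + (639 - 61288) = 2048948 - 60649 = 1988299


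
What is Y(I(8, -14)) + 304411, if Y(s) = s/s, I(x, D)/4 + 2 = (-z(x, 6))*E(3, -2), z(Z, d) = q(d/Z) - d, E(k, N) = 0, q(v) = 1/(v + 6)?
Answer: 304412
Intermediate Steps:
q(v) = 1/(6 + v)
z(Z, d) = 1/(6 + d/Z) - d
I(x, D) = -8 (I(x, D) = -8 + 4*(-(1/(6 + 6/x) - 1*6)*0) = -8 + 4*(-(1/(6 + 6/x) - 6)*0) = -8 + 4*(-(-6 + 1/(6 + 6/x))*0) = -8 + 4*((6 - 1/(6 + 6/x))*0) = -8 + 4*0 = -8 + 0 = -8)
Y(s) = 1
Y(I(8, -14)) + 304411 = 1 + 304411 = 304412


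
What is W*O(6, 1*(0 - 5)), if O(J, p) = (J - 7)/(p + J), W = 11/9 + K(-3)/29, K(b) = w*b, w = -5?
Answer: -454/261 ≈ -1.7395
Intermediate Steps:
K(b) = -5*b
W = 454/261 (W = 11/9 - 5*(-3)/29 = 11*(⅑) + 15*(1/29) = 11/9 + 15/29 = 454/261 ≈ 1.7395)
O(J, p) = (-7 + J)/(J + p)
W*O(6, 1*(0 - 5)) = 454*((-7 + 6)/(6 + 1*(0 - 5)))/261 = 454*(-1/(6 + 1*(-5)))/261 = 454*(-1/(6 - 5))/261 = 454*(-1/1)/261 = 454*(1*(-1))/261 = (454/261)*(-1) = -454/261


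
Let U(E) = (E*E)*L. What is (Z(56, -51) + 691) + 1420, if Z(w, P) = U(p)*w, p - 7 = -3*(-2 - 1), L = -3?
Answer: -40897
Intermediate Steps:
p = 16 (p = 7 - 3*(-2 - 1) = 7 - 3*(-3) = 7 + 9 = 16)
U(E) = -3*E² (U(E) = (E*E)*(-3) = E²*(-3) = -3*E²)
Z(w, P) = -768*w (Z(w, P) = (-3*16²)*w = (-3*256)*w = -768*w)
(Z(56, -51) + 691) + 1420 = (-768*56 + 691) + 1420 = (-43008 + 691) + 1420 = -42317 + 1420 = -40897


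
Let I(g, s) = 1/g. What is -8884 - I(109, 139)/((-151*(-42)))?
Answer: -6141313753/691278 ≈ -8884.0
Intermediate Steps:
-8884 - I(109, 139)/((-151*(-42))) = -8884 - 1/(109*((-151*(-42)))) = -8884 - 1/(109*6342) = -8884 - 1*1/691278 = -8884 - 1/691278 = -6141313753/691278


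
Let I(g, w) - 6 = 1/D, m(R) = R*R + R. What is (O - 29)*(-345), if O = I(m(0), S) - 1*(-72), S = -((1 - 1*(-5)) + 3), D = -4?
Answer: -67275/4 ≈ -16819.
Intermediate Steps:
m(R) = R + R² (m(R) = R² + R = R + R²)
S = -9 (S = -((1 + 5) + 3) = -(6 + 3) = -1*9 = -9)
I(g, w) = 23/4 (I(g, w) = 6 + 1/(-4) = 6 - ¼ = 23/4)
O = 311/4 (O = 23/4 - 1*(-72) = 23/4 + 72 = 311/4 ≈ 77.750)
(O - 29)*(-345) = (311/4 - 29)*(-345) = (195/4)*(-345) = -67275/4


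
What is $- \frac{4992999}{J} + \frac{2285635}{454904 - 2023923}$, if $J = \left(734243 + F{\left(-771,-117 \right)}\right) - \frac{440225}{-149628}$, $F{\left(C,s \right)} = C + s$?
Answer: $- \frac{1423007000523500843}{172169839003646135} \approx -8.2651$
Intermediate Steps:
$J = \frac{109730882165}{149628}$ ($J = \left(734243 - 888\right) - \frac{440225}{-149628} = \left(734243 - 888\right) - - \frac{440225}{149628} = 733355 + \frac{440225}{149628} = \frac{109730882165}{149628} \approx 7.3336 \cdot 10^{5}$)
$- \frac{4992999}{J} + \frac{2285635}{454904 - 2023923} = - \frac{4992999}{\frac{109730882165}{149628}} + \frac{2285635}{454904 - 2023923} = \left(-4992999\right) \frac{149628}{109730882165} + \frac{2285635}{454904 - 2023923} = - \frac{747092454372}{109730882165} + \frac{2285635}{454904 - 2023923} = - \frac{747092454372}{109730882165} + \frac{2285635}{-1569019} = - \frac{747092454372}{109730882165} + 2285635 \left(- \frac{1}{1569019}\right) = - \frac{747092454372}{109730882165} - \frac{2285635}{1569019} = - \frac{1423007000523500843}{172169839003646135}$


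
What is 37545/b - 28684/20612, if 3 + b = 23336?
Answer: 26148442/120234949 ≈ 0.21748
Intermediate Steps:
b = 23333 (b = -3 + 23336 = 23333)
37545/b - 28684/20612 = 37545/23333 - 28684/20612 = 37545*(1/23333) - 28684*1/20612 = 37545/23333 - 7171/5153 = 26148442/120234949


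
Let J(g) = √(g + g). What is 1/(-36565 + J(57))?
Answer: -36565/1336999111 - √114/1336999111 ≈ -2.7357e-5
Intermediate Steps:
J(g) = √2*√g (J(g) = √(2*g) = √2*√g)
1/(-36565 + J(57)) = 1/(-36565 + √2*√57) = 1/(-36565 + √114)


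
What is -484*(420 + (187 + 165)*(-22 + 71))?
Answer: -8551312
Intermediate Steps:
-484*(420 + (187 + 165)*(-22 + 71)) = -484*(420 + 352*49) = -484*(420 + 17248) = -484*17668 = -8551312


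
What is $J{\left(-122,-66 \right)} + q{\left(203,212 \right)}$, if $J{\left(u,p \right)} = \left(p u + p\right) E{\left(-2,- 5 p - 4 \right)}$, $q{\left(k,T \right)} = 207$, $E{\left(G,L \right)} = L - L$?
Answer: $207$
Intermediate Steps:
$E{\left(G,L \right)} = 0$
$J{\left(u,p \right)} = 0$ ($J{\left(u,p \right)} = \left(p u + p\right) 0 = \left(p + p u\right) 0 = 0$)
$J{\left(-122,-66 \right)} + q{\left(203,212 \right)} = 0 + 207 = 207$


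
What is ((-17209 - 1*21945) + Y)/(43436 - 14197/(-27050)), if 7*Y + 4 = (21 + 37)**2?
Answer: -1046131700/1174957997 ≈ -0.89036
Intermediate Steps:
Y = 480 (Y = -4/7 + (21 + 37)**2/7 = -4/7 + (1/7)*58**2 = -4/7 + (1/7)*3364 = -4/7 + 3364/7 = 480)
((-17209 - 1*21945) + Y)/(43436 - 14197/(-27050)) = ((-17209 - 1*21945) + 480)/(43436 - 14197/(-27050)) = ((-17209 - 21945) + 480)/(43436 - 14197*(-1/27050)) = (-39154 + 480)/(43436 + 14197/27050) = -38674/1174957997/27050 = -38674*27050/1174957997 = -1046131700/1174957997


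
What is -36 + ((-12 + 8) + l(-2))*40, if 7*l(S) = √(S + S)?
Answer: -196 + 80*I/7 ≈ -196.0 + 11.429*I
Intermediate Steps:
l(S) = √2*√S/7 (l(S) = √(S + S)/7 = √(2*S)/7 = (√2*√S)/7 = √2*√S/7)
-36 + ((-12 + 8) + l(-2))*40 = -36 + ((-12 + 8) + √2*√(-2)/7)*40 = -36 + (-4 + √2*(I*√2)/7)*40 = -36 + (-4 + 2*I/7)*40 = -36 + (-160 + 80*I/7) = -196 + 80*I/7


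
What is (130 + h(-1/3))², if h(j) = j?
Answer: 151321/9 ≈ 16813.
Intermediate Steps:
(130 + h(-1/3))² = (130 - 1/3)² = (130 - 1*⅓)² = (130 - ⅓)² = (389/3)² = 151321/9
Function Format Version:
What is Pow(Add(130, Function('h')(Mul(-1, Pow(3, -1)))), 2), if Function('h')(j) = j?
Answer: Rational(151321, 9) ≈ 16813.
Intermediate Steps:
Pow(Add(130, Function('h')(Mul(-1, Pow(3, -1)))), 2) = Pow(Add(130, Mul(-1, Pow(3, -1))), 2) = Pow(Add(130, Mul(-1, Rational(1, 3))), 2) = Pow(Add(130, Rational(-1, 3)), 2) = Pow(Rational(389, 3), 2) = Rational(151321, 9)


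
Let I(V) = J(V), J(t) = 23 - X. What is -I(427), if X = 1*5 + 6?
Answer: -12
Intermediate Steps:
X = 11 (X = 5 + 6 = 11)
J(t) = 12 (J(t) = 23 - 1*11 = 23 - 11 = 12)
I(V) = 12
-I(427) = -1*12 = -12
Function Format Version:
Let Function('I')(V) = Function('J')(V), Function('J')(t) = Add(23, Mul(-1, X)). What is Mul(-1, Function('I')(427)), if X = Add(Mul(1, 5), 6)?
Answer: -12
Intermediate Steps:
X = 11 (X = Add(5, 6) = 11)
Function('J')(t) = 12 (Function('J')(t) = Add(23, Mul(-1, 11)) = Add(23, -11) = 12)
Function('I')(V) = 12
Mul(-1, Function('I')(427)) = Mul(-1, 12) = -12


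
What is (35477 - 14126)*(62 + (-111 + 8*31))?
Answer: 4248849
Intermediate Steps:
(35477 - 14126)*(62 + (-111 + 8*31)) = 21351*(62 + (-111 + 248)) = 21351*(62 + 137) = 21351*199 = 4248849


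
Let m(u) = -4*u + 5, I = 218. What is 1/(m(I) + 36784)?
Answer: 1/35917 ≈ 2.7842e-5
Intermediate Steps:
m(u) = 5 - 4*u
1/(m(I) + 36784) = 1/((5 - 4*218) + 36784) = 1/((5 - 872) + 36784) = 1/(-867 + 36784) = 1/35917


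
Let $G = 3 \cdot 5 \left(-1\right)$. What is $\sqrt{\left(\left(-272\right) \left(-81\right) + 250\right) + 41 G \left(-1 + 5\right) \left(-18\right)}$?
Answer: $\sqrt{66562} \approx 258.0$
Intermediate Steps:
$G = -15$ ($G = 15 \left(-1\right) = -15$)
$\sqrt{\left(\left(-272\right) \left(-81\right) + 250\right) + 41 G \left(-1 + 5\right) \left(-18\right)} = \sqrt{\left(\left(-272\right) \left(-81\right) + 250\right) + 41 \left(- 15 \left(-1 + 5\right)\right) \left(-18\right)} = \sqrt{\left(22032 + 250\right) + 41 \left(\left(-15\right) 4\right) \left(-18\right)} = \sqrt{22282 + 41 \left(-60\right) \left(-18\right)} = \sqrt{22282 - -44280} = \sqrt{22282 + 44280} = \sqrt{66562}$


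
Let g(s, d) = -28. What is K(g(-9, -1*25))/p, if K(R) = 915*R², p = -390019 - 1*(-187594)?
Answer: -47824/13495 ≈ -3.5438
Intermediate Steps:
p = -202425 (p = -390019 + 187594 = -202425)
K(g(-9, -1*25))/p = (915*(-28)²)/(-202425) = (915*784)*(-1/202425) = 717360*(-1/202425) = -47824/13495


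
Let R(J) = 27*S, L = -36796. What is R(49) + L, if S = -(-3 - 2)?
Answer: -36661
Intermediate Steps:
S = 5 (S = -1*(-5) = 5)
R(J) = 135 (R(J) = 27*5 = 135)
R(49) + L = 135 - 36796 = -36661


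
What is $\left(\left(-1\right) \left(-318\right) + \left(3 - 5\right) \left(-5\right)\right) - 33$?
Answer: $295$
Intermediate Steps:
$\left(\left(-1\right) \left(-318\right) + \left(3 - 5\right) \left(-5\right)\right) - 33 = \left(318 - -10\right) - 33 = \left(318 + 10\right) - 33 = 328 - 33 = 295$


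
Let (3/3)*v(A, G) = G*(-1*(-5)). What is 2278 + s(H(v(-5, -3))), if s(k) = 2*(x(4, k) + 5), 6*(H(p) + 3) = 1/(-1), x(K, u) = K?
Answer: 2296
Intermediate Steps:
v(A, G) = 5*G (v(A, G) = G*(-1*(-5)) = G*5 = 5*G)
H(p) = -19/6 (H(p) = -3 + (⅙)/(-1) = -3 + (⅙)*(-1) = -3 - ⅙ = -19/6)
s(k) = 18 (s(k) = 2*(4 + 5) = 2*9 = 18)
2278 + s(H(v(-5, -3))) = 2278 + 18 = 2296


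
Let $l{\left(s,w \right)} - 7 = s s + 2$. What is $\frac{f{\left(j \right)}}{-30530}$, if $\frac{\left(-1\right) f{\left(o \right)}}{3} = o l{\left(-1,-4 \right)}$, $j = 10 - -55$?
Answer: $\frac{195}{3053} \approx 0.063872$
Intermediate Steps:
$l{\left(s,w \right)} = 9 + s^{2}$ ($l{\left(s,w \right)} = 7 + \left(s s + 2\right) = 7 + \left(s^{2} + 2\right) = 7 + \left(2 + s^{2}\right) = 9 + s^{2}$)
$j = 65$ ($j = 10 + 55 = 65$)
$f{\left(o \right)} = - 30 o$ ($f{\left(o \right)} = - 3 o \left(9 + \left(-1\right)^{2}\right) = - 3 o \left(9 + 1\right) = - 3 o 10 = - 3 \cdot 10 o = - 30 o$)
$\frac{f{\left(j \right)}}{-30530} = \frac{\left(-30\right) 65}{-30530} = \left(-1950\right) \left(- \frac{1}{30530}\right) = \frac{195}{3053}$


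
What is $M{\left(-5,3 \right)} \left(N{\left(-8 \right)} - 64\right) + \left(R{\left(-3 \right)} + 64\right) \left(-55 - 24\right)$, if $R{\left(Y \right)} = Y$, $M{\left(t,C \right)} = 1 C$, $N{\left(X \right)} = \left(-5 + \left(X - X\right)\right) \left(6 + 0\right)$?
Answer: $-5101$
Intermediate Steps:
$N{\left(X \right)} = -30$ ($N{\left(X \right)} = \left(-5 + 0\right) 6 = \left(-5\right) 6 = -30$)
$M{\left(t,C \right)} = C$
$M{\left(-5,3 \right)} \left(N{\left(-8 \right)} - 64\right) + \left(R{\left(-3 \right)} + 64\right) \left(-55 - 24\right) = 3 \left(-30 - 64\right) + \left(-3 + 64\right) \left(-55 - 24\right) = 3 \left(-30 - 64\right) + 61 \left(-79\right) = 3 \left(-94\right) - 4819 = -282 - 4819 = -5101$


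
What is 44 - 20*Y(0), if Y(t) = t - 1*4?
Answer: 124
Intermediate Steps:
Y(t) = -4 + t (Y(t) = t - 4 = -4 + t)
44 - 20*Y(0) = 44 - 20*(-4 + 0) = 44 - 20*(-4) = 44 + 80 = 124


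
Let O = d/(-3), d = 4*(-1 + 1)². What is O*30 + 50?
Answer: 50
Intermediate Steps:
d = 0 (d = 4*0² = 4*0 = 0)
O = 0 (O = 0/(-3) = 0*(-⅓) = 0)
O*30 + 50 = 0*30 + 50 = 0 + 50 = 50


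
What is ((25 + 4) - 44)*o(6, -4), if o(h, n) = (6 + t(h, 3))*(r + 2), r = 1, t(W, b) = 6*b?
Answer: -1080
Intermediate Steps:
o(h, n) = 72 (o(h, n) = (6 + 6*3)*(1 + 2) = (6 + 18)*3 = 24*3 = 72)
((25 + 4) - 44)*o(6, -4) = ((25 + 4) - 44)*72 = (29 - 44)*72 = -15*72 = -1080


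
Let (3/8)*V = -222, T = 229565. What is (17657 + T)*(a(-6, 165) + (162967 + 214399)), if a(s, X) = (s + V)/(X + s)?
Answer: 14833467344312/159 ≈ 9.3292e+10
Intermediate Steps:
V = -592 (V = (8/3)*(-222) = -592)
a(s, X) = (-592 + s)/(X + s) (a(s, X) = (s - 592)/(X + s) = (-592 + s)/(X + s))
(17657 + T)*(a(-6, 165) + (162967 + 214399)) = (17657 + 229565)*((-592 - 6)/(165 - 6) + (162967 + 214399)) = 247222*(-598/159 + 377366) = 247222*(60000596/159) = 14833467344312/159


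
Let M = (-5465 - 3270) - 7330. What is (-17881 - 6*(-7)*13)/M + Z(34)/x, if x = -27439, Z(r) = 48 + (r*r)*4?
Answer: 80119877/88161507 ≈ 0.90878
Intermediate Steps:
M = -16065 (M = -8735 - 7330 = -16065)
Z(r) = 48 + 4*r**2 (Z(r) = 48 + r**2*4 = 48 + 4*r**2)
(-17881 - 6*(-7)*13)/M + Z(34)/x = (-17881 - 6*(-7)*13)/(-16065) + (48 + 4*34**2)/(-27439) = (-17881 - (-42)*13)*(-1/16065) + (48 + 4*1156)*(-1/27439) = (-17881 - 1*(-546))*(-1/16065) + (48 + 4624)*(-1/27439) = (-17881 + 546)*(-1/16065) + 4672*(-1/27439) = -17335*(-1/16065) - 4672/27439 = 3467/3213 - 4672/27439 = 80119877/88161507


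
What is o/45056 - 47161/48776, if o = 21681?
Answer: -12129245/24973312 ≈ -0.48569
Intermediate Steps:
o/45056 - 47161/48776 = 21681/45056 - 47161/48776 = 21681*(1/45056) - 47161*1/48776 = 1971/4096 - 47161/48776 = -12129245/24973312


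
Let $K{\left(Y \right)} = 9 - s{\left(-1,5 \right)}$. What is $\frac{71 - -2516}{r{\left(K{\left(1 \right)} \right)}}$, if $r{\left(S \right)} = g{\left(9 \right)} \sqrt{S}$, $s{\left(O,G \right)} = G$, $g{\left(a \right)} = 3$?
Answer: $\frac{2587}{6} \approx 431.17$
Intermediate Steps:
$K{\left(Y \right)} = 4$ ($K{\left(Y \right)} = 9 - 5 = 4$)
$r{\left(S \right)} = 3 \sqrt{S}$
$\frac{71 - -2516}{r{\left(K{\left(1 \right)} \right)}} = \frac{71 - -2516}{3 \sqrt{4}} = \frac{71 + 2516}{3 \cdot 2} = \frac{2587}{6}$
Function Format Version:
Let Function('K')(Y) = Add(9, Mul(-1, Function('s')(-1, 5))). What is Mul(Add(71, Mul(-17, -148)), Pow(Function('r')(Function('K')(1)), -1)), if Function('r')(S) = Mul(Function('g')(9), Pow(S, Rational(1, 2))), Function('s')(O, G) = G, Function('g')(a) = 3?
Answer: Rational(2587, 6) ≈ 431.17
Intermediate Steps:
Function('K')(Y) = 4 (Function('K')(Y) = Add(9, Mul(-1, 5)) = Add(9, -5) = 4)
Function('r')(S) = Mul(3, Pow(S, Rational(1, 2)))
Mul(Add(71, Mul(-17, -148)), Pow(Function('r')(Function('K')(1)), -1)) = Mul(Add(71, Mul(-17, -148)), Pow(Mul(3, Pow(4, Rational(1, 2))), -1)) = Mul(Add(71, 2516), Pow(Mul(3, 2), -1)) = Mul(2587, Pow(6, -1)) = Mul(2587, Rational(1, 6)) = Rational(2587, 6)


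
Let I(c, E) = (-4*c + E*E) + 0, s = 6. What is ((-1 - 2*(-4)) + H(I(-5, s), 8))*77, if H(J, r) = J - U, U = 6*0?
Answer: 4851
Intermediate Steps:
U = 0
I(c, E) = E**2 - 4*c (I(c, E) = (-4*c + E**2) + 0 = (E**2 - 4*c) + 0 = E**2 - 4*c)
H(J, r) = J (H(J, r) = J - 1*0 = J + 0 = J)
((-1 - 2*(-4)) + H(I(-5, s), 8))*77 = ((-1 - 2*(-4)) + (6**2 - 4*(-5)))*77 = ((-1 + 8) + (36 + 20))*77 = (7 + 56)*77 = 63*77 = 4851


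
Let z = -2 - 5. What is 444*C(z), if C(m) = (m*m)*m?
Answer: -152292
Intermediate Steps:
z = -7
C(m) = m**3 (C(m) = m**2*m = m**3)
444*C(z) = 444*(-7)**3 = 444*(-343) = -152292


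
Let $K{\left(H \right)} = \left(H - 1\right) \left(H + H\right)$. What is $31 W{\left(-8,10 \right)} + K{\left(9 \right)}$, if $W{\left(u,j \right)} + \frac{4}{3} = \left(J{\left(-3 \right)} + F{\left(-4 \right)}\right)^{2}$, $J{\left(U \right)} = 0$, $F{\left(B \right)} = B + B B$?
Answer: $\frac{13700}{3} \approx 4566.7$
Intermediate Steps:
$F{\left(B \right)} = B + B^{2}$
$K{\left(H \right)} = 2 H \left(-1 + H\right)$ ($K{\left(H \right)} = \left(-1 + H\right) 2 H = 2 H \left(-1 + H\right)$)
$W{\left(u,j \right)} = \frac{428}{3}$ ($W{\left(u,j \right)} = - \frac{4}{3} + \left(0 - 4 \left(1 - 4\right)\right)^{2} = - \frac{4}{3} + \left(0 - -12\right)^{2} = - \frac{4}{3} + \left(0 + 12\right)^{2} = - \frac{4}{3} + 12^{2} = - \frac{4}{3} + 144 = \frac{428}{3}$)
$31 W{\left(-8,10 \right)} + K{\left(9 \right)} = 31 \cdot \frac{428}{3} + 2 \cdot 9 \left(-1 + 9\right) = \frac{13268}{3} + 2 \cdot 9 \cdot 8 = \frac{13268}{3} + 144 = \frac{13700}{3}$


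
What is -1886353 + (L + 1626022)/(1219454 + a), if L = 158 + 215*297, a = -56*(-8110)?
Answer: -3157025099707/1673614 ≈ -1.8864e+6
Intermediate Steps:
a = 454160
L = 64013 (L = 158 + 63855 = 64013)
-1886353 + (L + 1626022)/(1219454 + a) = -1886353 + (64013 + 1626022)/(1219454 + 454160) = -1886353 + 1690035/1673614 = -3157025099707/1673614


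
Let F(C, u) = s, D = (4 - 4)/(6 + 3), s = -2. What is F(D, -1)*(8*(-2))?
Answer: 32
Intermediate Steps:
D = 0 (D = 0/9 = 0*(⅑) = 0)
F(C, u) = -2
F(D, -1)*(8*(-2)) = -16*(-2) = -2*(-16) = 32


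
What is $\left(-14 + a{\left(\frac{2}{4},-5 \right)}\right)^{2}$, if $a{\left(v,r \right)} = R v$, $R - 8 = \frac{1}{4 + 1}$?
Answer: $\frac{9801}{100} \approx 98.01$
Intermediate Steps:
$R = \frac{41}{5}$ ($R = 8 + \frac{1}{4 + 1} = 8 + \frac{1}{5} = \frac{41}{5} \approx 8.2$)
$a{\left(v,r \right)} = \frac{41 v}{5}$
$\left(-14 + a{\left(\frac{2}{4},-5 \right)}\right)^{2} = \left(-14 + \frac{41 \cdot \frac{2}{4}}{5}\right)^{2} = \left(-14 + \frac{41 \cdot 2 \cdot \frac{1}{4}}{5}\right)^{2} = \left(-14 + \frac{41}{5} \cdot \frac{1}{2}\right)^{2} = \left(-14 + \frac{41}{10}\right)^{2} = \left(- \frac{99}{10}\right)^{2} = \frac{9801}{100}$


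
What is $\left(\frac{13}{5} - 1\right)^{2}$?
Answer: $\frac{64}{25} \approx 2.56$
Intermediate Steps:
$\left(\frac{13}{5} - 1\right)^{2} = \left(\frac{8}{5}\right)^{2} = \frac{64}{25}$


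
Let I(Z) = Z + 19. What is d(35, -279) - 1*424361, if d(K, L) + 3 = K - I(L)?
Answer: -424069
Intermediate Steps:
I(Z) = 19 + Z
d(K, L) = -22 + K - L (d(K, L) = -3 + (K - (19 + L)) = -3 + (K + (-19 - L)) = -3 + (-19 + K - L) = -22 + K - L)
d(35, -279) - 1*424361 = (-22 + 35 - 1*(-279)) - 1*424361 = (-22 + 35 + 279) - 424361 = 292 - 424361 = -424069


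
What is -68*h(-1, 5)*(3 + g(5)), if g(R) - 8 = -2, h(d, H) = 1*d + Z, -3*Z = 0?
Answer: 612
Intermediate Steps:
Z = 0 (Z = -1/3*0 = 0)
h(d, H) = d (h(d, H) = 1*d + 0 = d + 0 = d)
g(R) = 6 (g(R) = 8 - 2 = 6)
-68*h(-1, 5)*(3 + g(5)) = -(-68)*(3 + 6) = -(-68)*9 = -68*(-9) = 612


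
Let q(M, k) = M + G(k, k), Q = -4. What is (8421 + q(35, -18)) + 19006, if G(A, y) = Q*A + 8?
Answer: 27542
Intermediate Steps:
G(A, y) = 8 - 4*A (G(A, y) = -4*A + 8 = 8 - 4*A)
q(M, k) = 8 + M - 4*k (q(M, k) = M + (8 - 4*k) = 8 + M - 4*k)
(8421 + q(35, -18)) + 19006 = (8421 + (8 + 35 - 4*(-18))) + 19006 = (8421 + (8 + 35 + 72)) + 19006 = (8421 + 115) + 19006 = 8536 + 19006 = 27542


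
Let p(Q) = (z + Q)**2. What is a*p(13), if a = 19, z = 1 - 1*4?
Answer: 1900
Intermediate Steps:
z = -3 (z = 1 - 4 = -3)
p(Q) = (-3 + Q)**2
a*p(13) = 19*(-3 + 13)**2 = 19*10**2 = 19*100 = 1900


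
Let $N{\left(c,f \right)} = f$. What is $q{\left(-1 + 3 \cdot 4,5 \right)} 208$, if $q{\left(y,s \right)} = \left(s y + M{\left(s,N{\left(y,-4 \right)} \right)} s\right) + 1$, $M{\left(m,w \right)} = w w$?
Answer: $28288$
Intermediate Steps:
$M{\left(m,w \right)} = w^{2}$
$q{\left(y,s \right)} = 1 + 16 s + s y$ ($q{\left(y,s \right)} = \left(s y + \left(-4\right)^{2} s\right) + 1 = \left(s y + 16 s\right) + 1 = \left(16 s + s y\right) + 1 = 1 + 16 s + s y$)
$q{\left(-1 + 3 \cdot 4,5 \right)} 208 = \left(1 + 16 \cdot 5 + 5 \left(-1 + 3 \cdot 4\right)\right) 208 = \left(1 + 80 + 5 \left(-1 + 12\right)\right) 208 = \left(1 + 80 + 5 \cdot 11\right) 208 = \left(1 + 80 + 55\right) 208 = 136 \cdot 208 = 28288$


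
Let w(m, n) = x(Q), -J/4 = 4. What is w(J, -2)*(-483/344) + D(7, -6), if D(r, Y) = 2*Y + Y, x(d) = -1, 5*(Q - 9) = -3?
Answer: -5709/344 ≈ -16.596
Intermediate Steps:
Q = 42/5 (Q = 9 + (1/5)*(-3) = 9 - 3/5 = 42/5 ≈ 8.4000)
J = -16 (J = -4*4 = -16)
w(m, n) = -1
D(r, Y) = 3*Y
w(J, -2)*(-483/344) + D(7, -6) = -(-483)/344 + 3*(-6) = -(-483)/344 - 18 = -1*(-483/344) - 18 = 483/344 - 18 = -5709/344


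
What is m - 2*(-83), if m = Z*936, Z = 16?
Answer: 15142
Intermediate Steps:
m = 14976 (m = 16*936 = 14976)
m - 2*(-83) = 14976 - 2*(-83) = 14976 - 1*(-166) = 14976 + 166 = 15142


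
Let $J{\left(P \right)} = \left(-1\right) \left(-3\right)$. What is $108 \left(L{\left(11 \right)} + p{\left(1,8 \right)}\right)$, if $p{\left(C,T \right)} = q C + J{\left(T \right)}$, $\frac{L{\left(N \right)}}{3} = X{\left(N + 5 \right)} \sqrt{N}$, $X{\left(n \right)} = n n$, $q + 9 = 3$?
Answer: $-324 + 82944 \sqrt{11} \approx 2.7477 \cdot 10^{5}$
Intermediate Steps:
$J{\left(P \right)} = 3$
$q = -6$ ($q = -9 + 3 = -6$)
$X{\left(n \right)} = n^{2}$
$L{\left(N \right)} = 3 \sqrt{N} \left(5 + N\right)^{2}$ ($L{\left(N \right)} = 3 \left(N + 5\right)^{2} \sqrt{N} = 3 \left(5 + N\right)^{2} \sqrt{N} = 3 \sqrt{N} \left(5 + N\right)^{2}$)
$p{\left(C,T \right)} = 3 - 6 C$ ($p{\left(C,T \right)} = - 6 C + 3 = 3 - 6 C$)
$108 \left(L{\left(11 \right)} + p{\left(1,8 \right)}\right) = 108 \left(3 \sqrt{11} \left(5 + 11\right)^{2} + \left(3 - 6\right)\right) = 108 \left(3 \sqrt{11} \cdot 16^{2} + \left(3 - 6\right)\right) = 108 \left(3 \sqrt{11} \cdot 256 - 3\right) = 108 \left(768 \sqrt{11} - 3\right) = 108 \left(-3 + 768 \sqrt{11}\right) = -324 + 82944 \sqrt{11}$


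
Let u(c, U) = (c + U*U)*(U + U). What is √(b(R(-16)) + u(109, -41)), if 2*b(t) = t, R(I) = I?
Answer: 2*I*√36697 ≈ 383.13*I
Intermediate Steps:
b(t) = t/2
u(c, U) = 2*U*(c + U²) (u(c, U) = (c + U²)*(2*U) = 2*U*(c + U²))
√(b(R(-16)) + u(109, -41)) = √((½)*(-16) + 2*(-41)*(109 + (-41)²)) = √(-8 + 2*(-41)*(109 + 1681)) = √(-8 + 2*(-41)*1790) = √(-8 - 146780) = √(-146788) = 2*I*√36697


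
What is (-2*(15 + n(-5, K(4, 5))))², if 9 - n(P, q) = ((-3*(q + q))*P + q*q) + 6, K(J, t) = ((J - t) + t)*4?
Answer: 2062096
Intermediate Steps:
K(J, t) = 4*J (K(J, t) = J*4 = 4*J)
n(P, q) = 3 - q² + 6*P*q (n(P, q) = 9 - (((-3*(q + q))*P + q*q) + 6) = 9 - (((-6*q)*P + q²) + 6) = 9 - ((-6*P*q + q²) + 6) = 9 - ((q² - 6*P*q) + 6) = 9 - (6 + q² - 6*P*q) = 9 + (-6 - q² + 6*P*q) = 3 - q² + 6*P*q)
(-2*(15 + n(-5, K(4, 5))))² = (-2*(15 + (3 - (4*4)² + 6*(-5)*(4*4))))² = (-2*(15 + (3 - 1*16² + 6*(-5)*16)))² = (-2*(15 + (3 - 1*256 - 480)))² = (-2*(15 + (3 - 256 - 480)))² = (-2*(15 - 733))² = (-2*(-718))² = 1436² = 2062096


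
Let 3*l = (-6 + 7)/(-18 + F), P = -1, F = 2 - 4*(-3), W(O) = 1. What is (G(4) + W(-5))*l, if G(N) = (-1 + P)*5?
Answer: ¾ ≈ 0.75000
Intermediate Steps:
F = 14 (F = 2 + 12 = 14)
l = -1/12 (l = ((-6 + 7)/(-18 + 14))/3 = (1/(-4))/3 = (1*(-¼))/3 = (⅓)*(-¼) = -1/12 ≈ -0.083333)
G(N) = -10 (G(N) = (-1 - 1)*5 = -2*5 = -10)
(G(4) + W(-5))*l = (-10 + 1)*(-1/12) = -9*(-1/12) = ¾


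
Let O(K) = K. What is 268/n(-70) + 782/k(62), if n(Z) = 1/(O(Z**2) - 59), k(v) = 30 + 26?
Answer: 36327255/28 ≈ 1.2974e+6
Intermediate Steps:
k(v) = 56
n(Z) = 1/(-59 + Z**2) (n(Z) = 1/(Z**2 - 59) = 1/(-59 + Z**2))
268/n(-70) + 782/k(62) = 268/(1/(-59 + (-70)**2)) + 782/56 = 268/(1/(-59 + 4900)) + 782*(1/56) = 268/(1/4841) + 391/28 = 268*4841 + 391/28 = 1297388 + 391/28 = 36327255/28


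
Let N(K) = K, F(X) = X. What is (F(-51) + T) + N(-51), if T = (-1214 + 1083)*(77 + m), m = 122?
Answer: -26171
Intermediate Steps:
T = -26069 (T = (-1214 + 1083)*(77 + 122) = -131*199 = -26069)
(F(-51) + T) + N(-51) = (-51 - 26069) - 51 = -26120 - 51 = -26171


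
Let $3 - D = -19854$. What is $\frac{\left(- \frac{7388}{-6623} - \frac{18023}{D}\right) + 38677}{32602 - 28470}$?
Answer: $\frac{2543276097967}{271705674126} \approx 9.3604$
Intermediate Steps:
$D = 19857$ ($D = 3 - -19854 = 3 + 19854 = 19857$)
$\frac{\left(- \frac{7388}{-6623} - \frac{18023}{D}\right) + 38677}{32602 - 28470} = \frac{\left(- \frac{7388}{-6623} - \frac{18023}{19857}\right) + 38677}{32602 - 28470} = \frac{\left(\left(-7388\right) \left(- \frac{1}{6623}\right) - \frac{18023}{19857}\right) + 38677}{4132} = \left(\left(\frac{7388}{6623} - \frac{18023}{19857}\right) + 38677\right) \frac{1}{4132} = \left(\frac{27337187}{131512911} + 38677\right) \frac{1}{4132} = \frac{5086552195934}{131512911} \cdot \frac{1}{4132} = \frac{2543276097967}{271705674126}$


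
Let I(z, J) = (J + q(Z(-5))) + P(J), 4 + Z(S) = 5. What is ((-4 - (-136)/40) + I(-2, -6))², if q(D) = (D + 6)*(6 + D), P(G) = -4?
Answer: 36864/25 ≈ 1474.6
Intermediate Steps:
Z(S) = 1 (Z(S) = -4 + 5 = 1)
q(D) = (6 + D)² (q(D) = (6 + D)*(6 + D) = (6 + D)²)
I(z, J) = 45 + J (I(z, J) = (J + (6 + 1)²) - 4 = (J + 7²) - 4 = (J + 49) - 4 = (49 + J) - 4 = 45 + J)
((-4 - (-136)/40) + I(-2, -6))² = ((-4 - (-136)/40) + (45 - 6))² = ((-4 - (-136)/40) + 39)² = ((-4 - 1*(-17/5)) + 39)² = ((-4 + 17/5) + 39)² = (-⅗ + 39)² = (192/5)² = 36864/25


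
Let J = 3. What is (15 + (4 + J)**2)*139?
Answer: 8896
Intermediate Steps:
(15 + (4 + J)**2)*139 = (15 + (4 + 3)**2)*139 = (15 + 7**2)*139 = (15 + 49)*139 = 64*139 = 8896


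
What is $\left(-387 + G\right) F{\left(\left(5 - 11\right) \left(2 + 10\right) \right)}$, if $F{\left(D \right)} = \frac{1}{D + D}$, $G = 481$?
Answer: $- \frac{47}{72} \approx -0.65278$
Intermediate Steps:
$F{\left(D \right)} = \frac{1}{2 D}$
$\left(-387 + G\right) F{\left(\left(5 - 11\right) \left(2 + 10\right) \right)} = \left(-387 + 481\right) \frac{1}{2 \left(5 - 11\right) \left(2 + 10\right)} = 94 \frac{1}{2 \left(\left(-6\right) 12\right)} = 94 \frac{1}{2 \left(-72\right)} = 94 \cdot \frac{1}{2} \left(- \frac{1}{72}\right) = 94 \left(- \frac{1}{144}\right) = - \frac{47}{72}$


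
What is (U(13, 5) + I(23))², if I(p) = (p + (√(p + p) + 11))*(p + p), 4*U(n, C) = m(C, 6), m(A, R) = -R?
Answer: 10154969/4 + 143750*√46 ≈ 3.5137e+6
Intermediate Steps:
U(n, C) = -3/2 (U(n, C) = (-1*6)/4 = (¼)*(-6) = -3/2)
I(p) = 2*p*(11 + p + √2*√p) (I(p) = (p + (√(2*p) + 11))*(2*p) = (p + (√2*√p + 11))*(2*p) = (p + (11 + √2*√p))*(2*p) = (11 + p + √2*√p)*(2*p) = 2*p*(11 + p + √2*√p))
(U(13, 5) + I(23))² = (-3/2 + (2*23² + 22*23 + 2*√2*23^(3/2)))² = (-3/2 + (2*529 + 506 + 2*√2*(23*√23)))² = (-3/2 + (1058 + 506 + 46*√46))² = (-3/2 + (1564 + 46*√46))² = (3125/2 + 46*√46)²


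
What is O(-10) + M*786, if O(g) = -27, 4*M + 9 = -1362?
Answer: -538857/2 ≈ -2.6943e+5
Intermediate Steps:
M = -1371/4 (M = -9/4 + (1/4)*(-1362) = -9/4 - 681/2 = -1371/4 ≈ -342.75)
O(-10) + M*786 = -27 - 1371/4*786 = -27 - 538803/2 = -538857/2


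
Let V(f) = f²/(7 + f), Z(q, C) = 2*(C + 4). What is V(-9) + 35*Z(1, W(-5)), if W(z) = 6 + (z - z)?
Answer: 1319/2 ≈ 659.50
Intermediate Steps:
W(z) = 6 (W(z) = 6 + 0 = 6)
Z(q, C) = 8 + 2*C (Z(q, C) = 2*(4 + C) = 8 + 2*C)
V(f) = f²/(7 + f)
V(-9) + 35*Z(1, W(-5)) = (-9)²/(7 - 9) + 35*(8 + 2*6) = 81/(-2) + 35*(8 + 12) = 81*(-½) + 35*20 = -81/2 + 700 = 1319/2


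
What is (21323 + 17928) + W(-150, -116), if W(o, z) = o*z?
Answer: 56651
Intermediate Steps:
(21323 + 17928) + W(-150, -116) = (21323 + 17928) - 150*(-116) = 39251 + 17400 = 56651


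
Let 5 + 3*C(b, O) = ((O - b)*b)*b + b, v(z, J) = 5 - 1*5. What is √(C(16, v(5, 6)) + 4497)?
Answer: √28218/3 ≈ 55.994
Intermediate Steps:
v(z, J) = 0 (v(z, J) = 5 - 5 = 0)
C(b, O) = -5/3 + b/3 + b²*(O - b)/3 (C(b, O) = -5/3 + (((O - b)*b)*b + b)/3 = -5/3 + ((b*(O - b))*b + b)/3 = -5/3 + (b²*(O - b) + b)/3 = -5/3 + (b + b²*(O - b))/3 = -5/3 + (b/3 + b²*(O - b)/3) = -5/3 + b/3 + b²*(O - b)/3)
√(C(16, v(5, 6)) + 4497) = √((-5/3 - ⅓*16³ + (⅓)*16 + (⅓)*0*16²) + 4497) = √((-5/3 - ⅓*4096 + 16/3 + (⅓)*0*256) + 4497) = √((-5/3 - 4096/3 + 16/3 + 0) + 4497) = √(-4085/3 + 4497) = √(9406/3) = √28218/3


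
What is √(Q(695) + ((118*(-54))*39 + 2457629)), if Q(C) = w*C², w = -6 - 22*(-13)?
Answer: 11*√1136001 ≈ 11724.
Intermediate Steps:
w = 280 (w = -6 + 286 = 280)
Q(C) = 280*C²
√(Q(695) + ((118*(-54))*39 + 2457629)) = √(280*695² + ((118*(-54))*39 + 2457629)) = √(280*483025 + (-6372*39 + 2457629)) = √(135247000 + (-248508 + 2457629)) = √(135247000 + 2209121) = √137456121 = 11*√1136001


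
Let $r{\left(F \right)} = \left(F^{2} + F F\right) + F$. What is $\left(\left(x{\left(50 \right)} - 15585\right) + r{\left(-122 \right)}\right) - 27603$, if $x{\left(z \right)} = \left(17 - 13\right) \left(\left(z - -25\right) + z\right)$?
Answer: $-13042$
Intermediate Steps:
$x{\left(z \right)} = 100 + 8 z$ ($x{\left(z \right)} = 4 \left(\left(z + 25\right) + z\right) = 4 \left(\left(25 + z\right) + z\right) = 4 \left(25 + 2 z\right) = 100 + 8 z$)
$r{\left(F \right)} = F + 2 F^{2}$ ($r{\left(F \right)} = \left(F^{2} + F^{2}\right) + F = 2 F^{2} + F = F + 2 F^{2}$)
$\left(\left(x{\left(50 \right)} - 15585\right) + r{\left(-122 \right)}\right) - 27603 = \left(\left(\left(100 + 8 \cdot 50\right) - 15585\right) - 122 \left(1 + 2 \left(-122\right)\right)\right) - 27603 = \left(\left(\left(100 + 400\right) - 15585\right) - 122 \left(1 - 244\right)\right) - 27603 = \left(\left(500 - 15585\right) - -29646\right) - 27603 = \left(-15085 + 29646\right) - 27603 = 14561 - 27603 = -13042$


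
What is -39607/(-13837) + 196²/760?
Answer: 70207939/1314515 ≈ 53.410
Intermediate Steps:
-39607/(-13837) + 196²/760 = -39607*(-1/13837) + 38416*(1/760) = 39607/13837 + 4802/95 = 70207939/1314515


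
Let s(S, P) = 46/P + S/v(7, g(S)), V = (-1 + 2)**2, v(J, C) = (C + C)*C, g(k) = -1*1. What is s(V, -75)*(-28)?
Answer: 238/75 ≈ 3.1733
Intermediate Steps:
g(k) = -1
v(J, C) = 2*C**2 (v(J, C) = (2*C)*C = 2*C**2)
V = 1 (V = 1**2 = 1)
s(S, P) = S/2 + 46/P (s(S, P) = 46/P + S/((2*(-1)**2)) = 46/P + S/((2*1)) = 46/P + S/2 = S/2 + 46/P)
s(V, -75)*(-28) = ((1/2)*1 + 46/(-75))*(-28) = (1/2 + 46*(-1/75))*(-28) = (1/2 - 46/75)*(-28) = -17/150*(-28) = 238/75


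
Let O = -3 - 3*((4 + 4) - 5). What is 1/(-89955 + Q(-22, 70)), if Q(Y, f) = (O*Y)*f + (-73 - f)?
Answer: -1/71618 ≈ -1.3963e-5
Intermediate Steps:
O = -12 (O = -3 - 3*(8 - 5) = -3 - 3*3 = -3 - 9 = -12)
Q(Y, f) = -73 - f - 12*Y*f (Q(Y, f) = (-12*Y)*f + (-73 - f) = -12*Y*f + (-73 - f) = -73 - f - 12*Y*f)
1/(-89955 + Q(-22, 70)) = 1/(-89955 + (-73 - 1*70 - 12*(-22)*70)) = 1/(-89955 + (-73 - 70 + 18480)) = 1/(-89955 + 18337) = 1/(-71618) = -1/71618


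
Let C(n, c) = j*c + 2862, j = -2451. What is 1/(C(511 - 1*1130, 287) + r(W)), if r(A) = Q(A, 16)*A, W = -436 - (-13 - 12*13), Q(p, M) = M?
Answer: -1/704847 ≈ -1.4187e-6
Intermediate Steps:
C(n, c) = 2862 - 2451*c (C(n, c) = -2451*c + 2862 = 2862 - 2451*c)
W = -267 (W = -436 - (-13 - 156) = -436 - 1*(-169) = -436 + 169 = -267)
r(A) = 16*A
1/(C(511 - 1*1130, 287) + r(W)) = 1/((2862 - 2451*287) + 16*(-267)) = 1/((2862 - 703437) - 4272) = 1/(-700575 - 4272) = 1/(-704847) = -1/704847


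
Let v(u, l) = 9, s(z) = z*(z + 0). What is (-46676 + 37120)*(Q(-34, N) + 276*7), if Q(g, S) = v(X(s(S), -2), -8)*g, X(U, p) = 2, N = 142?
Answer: -15538056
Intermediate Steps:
s(z) = z² (s(z) = z*z = z²)
Q(g, S) = 9*g
(-46676 + 37120)*(Q(-34, N) + 276*7) = (-46676 + 37120)*(9*(-34) + 276*7) = -9556*(-306 + 1932) = -9556*1626 = -15538056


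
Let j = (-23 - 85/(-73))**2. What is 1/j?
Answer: 5329/2540836 ≈ 0.0020973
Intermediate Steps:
j = 2540836/5329 (j = (-23 - 85*(-1/73))**2 = (-23 + 85/73)**2 = (-1594/73)**2 = 2540836/5329 ≈ 476.79)
1/j = 1/(2540836/5329) = 5329/2540836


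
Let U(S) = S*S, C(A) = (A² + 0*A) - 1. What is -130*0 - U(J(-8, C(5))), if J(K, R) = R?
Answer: -576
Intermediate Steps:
C(A) = -1 + A² (C(A) = (A² + 0) - 1 = A² - 1 = -1 + A²)
U(S) = S²
-130*0 - U(J(-8, C(5))) = -130*0 - (-1 + 5²)² = 0 - (-1 + 25)² = 0 - 1*24² = 0 - 1*576 = 0 - 576 = -576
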